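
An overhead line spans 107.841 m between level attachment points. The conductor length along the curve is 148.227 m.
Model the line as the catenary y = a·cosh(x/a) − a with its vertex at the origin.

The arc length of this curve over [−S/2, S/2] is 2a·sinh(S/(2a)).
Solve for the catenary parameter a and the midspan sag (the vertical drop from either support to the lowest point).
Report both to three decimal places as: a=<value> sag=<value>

a=37.840 sag=45.375

seed: a₀ = √(S³/(24(L−S))) = √(107.841³/(24·40.386)) = 35.971191
iter 1: u=1.498991  f(a)=+4.788e+00  f'(a)=-2.792e+00  a ← 35.971191 − (+4.788e+00/-2.792e+00) = 37.685874
iter 2: u=1.430788  f(a)=+3.636e-01  f'(a)=-2.383e+00  a ← 37.685874 − (+3.636e-01/-2.383e+00) = 37.838479
iter 3: u=1.425018  f(a)=+2.479e-03  f'(a)=-2.350e+00  a ← 37.838479 − (+2.479e-03/-2.350e+00) = 37.839533
iter 4: u=1.424978  f(a)=+1.169e-07  f'(a)=-2.350e+00  a ← 37.839533 − (+1.169e-07/-2.350e+00) = 37.839533
iter 5: u=1.424978  f(a)=+0.000e+00  f'(a)=-2.350e+00  a ← 37.839533 − (+0.000e+00/-2.350e+00) = 37.839533
converged: |Δa| < 1e-12 after 5 iterations
sag = a·(cosh(S/(2a)) − 1) = 37.839533·(cosh(1.424978) − 1) = 45.374896
T_max/T_min = cosh(S/(2a)) = 2.199140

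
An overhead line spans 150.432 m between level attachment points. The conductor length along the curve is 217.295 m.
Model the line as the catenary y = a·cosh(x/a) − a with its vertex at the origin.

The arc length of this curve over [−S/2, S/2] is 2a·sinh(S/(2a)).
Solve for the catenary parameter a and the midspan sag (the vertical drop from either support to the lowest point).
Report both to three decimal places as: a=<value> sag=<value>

a=48.861 sag=70.268

seed: a₀ = √(S³/(24(L−S))) = √(150.432³/(24·66.863)) = 46.058713
iter 1: u=1.633046  f(a)=+9.503e+00  f'(a)=-3.755e+00  a ← 46.058713 − (+9.503e+00/-3.755e+00) = 48.589423
iter 2: u=1.547991  f(a)=+8.395e-01  f'(a)=-3.119e+00  a ← 48.589423 − (+8.395e-01/-3.119e+00) = 48.858608
iter 3: u=1.539463  f(a)=+7.952e-03  f'(a)=-3.060e+00  a ← 48.858608 − (+7.952e-03/-3.060e+00) = 48.861207
iter 4: u=1.539381  f(a)=+7.286e-07  f'(a)=-3.059e+00  a ← 48.861207 − (+7.286e-07/-3.059e+00) = 48.861207
iter 5: u=1.539381  f(a)=+2.842e-14  f'(a)=-3.059e+00  a ← 48.861207 − (+2.842e-14/-3.059e+00) = 48.861207
converged: |Δa| < 1e-12 after 5 iterations
sag = a·(cosh(S/(2a)) − 1) = 48.861207·(cosh(1.539381) − 1) = 70.267701
T_max/T_min = cosh(S/(2a)) = 2.438108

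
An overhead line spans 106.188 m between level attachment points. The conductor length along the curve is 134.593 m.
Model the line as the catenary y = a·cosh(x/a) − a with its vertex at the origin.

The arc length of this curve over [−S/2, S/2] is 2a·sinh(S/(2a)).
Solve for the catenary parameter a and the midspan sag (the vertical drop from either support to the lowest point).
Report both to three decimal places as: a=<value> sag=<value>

a=43.497 sag=36.633

seed: a₀ = √(S³/(24(L−S))) = √(106.188³/(24·28.405)) = 41.909275
iter 1: u=1.266879  f(a)=+2.369e+00  f'(a)=-1.586e+00  a ← 41.909275 − (+2.369e+00/-1.586e+00) = 43.402728
iter 2: u=1.223287  f(a)=+1.325e-01  f'(a)=-1.413e+00  a ← 43.402728 − (+1.325e-01/-1.413e+00) = 43.496496
iter 3: u=1.220650  f(a)=+4.690e-04  f'(a)=-1.403e+00  a ← 43.496496 − (+4.690e-04/-1.403e+00) = 43.496830
iter 4: u=1.220641  f(a)=+5.921e-09  f'(a)=-1.403e+00  a ← 43.496830 − (+5.921e-09/-1.403e+00) = 43.496830
iter 5: u=1.220641  f(a)=-2.842e-14  f'(a)=-1.403e+00  a ← 43.496830 − (-2.842e-14/-1.403e+00) = 43.496830
converged: |Δa| < 1e-12 after 5 iterations
sag = a·(cosh(S/(2a)) − 1) = 43.496830·(cosh(1.220641) − 1) = 36.633022
T_max/T_min = cosh(S/(2a)) = 1.842200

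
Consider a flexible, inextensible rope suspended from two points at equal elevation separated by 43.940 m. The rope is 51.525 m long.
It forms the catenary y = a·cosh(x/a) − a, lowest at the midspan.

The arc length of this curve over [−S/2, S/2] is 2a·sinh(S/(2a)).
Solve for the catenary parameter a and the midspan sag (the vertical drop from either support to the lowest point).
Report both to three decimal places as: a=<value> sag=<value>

a=22.126 sag=11.834

seed: a₀ = √(S³/(24(L−S))) = √(43.940³/(24·7.585)) = 21.587714
iter 1: u=1.017708  f(a)=+4.026e-01  f'(a)=-7.782e-01  a ← 21.587714 − (+4.026e-01/-7.782e-01) = 22.105071
iter 2: u=0.993890  f(a)=+1.493e-02  f'(a)=-7.215e-01  a ← 22.105071 − (+1.493e-02/-7.215e-01) = 22.125761
iter 3: u=0.992960  f(a)=+2.227e-05  f'(a)=-7.193e-01  a ← 22.125761 − (+2.227e-05/-7.193e-01) = 22.125792
iter 4: u=0.992959  f(a)=+4.975e-11  f'(a)=-7.193e-01  a ← 22.125792 − (+4.975e-11/-7.193e-01) = 22.125792
iter 5: u=0.992959  f(a)=+1.421e-14  f'(a)=-7.193e-01  a ← 22.125792 − (+1.421e-14/-7.193e-01) = 22.125792
converged: |Δa| < 1e-12 after 5 iterations
sag = a·(cosh(S/(2a)) − 1) = 22.125792·(cosh(0.992959) − 1) = 11.833847
T_max/T_min = cosh(S/(2a)) = 1.534844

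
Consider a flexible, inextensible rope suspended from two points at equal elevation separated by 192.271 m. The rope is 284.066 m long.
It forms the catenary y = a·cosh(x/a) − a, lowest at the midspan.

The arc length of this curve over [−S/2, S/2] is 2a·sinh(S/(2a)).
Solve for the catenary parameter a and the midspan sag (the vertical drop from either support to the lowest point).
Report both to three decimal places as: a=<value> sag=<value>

seed: a₀ = √(S³/(24(L−S))) = √(192.271³/(24·91.795)) = 56.800943
iter 1: u=1.692498  f(a)=+1.408e+01  f'(a)=-4.258e+00  a ← 56.800943 − (+1.408e+01/-4.258e+00) = 60.107912
iter 2: u=1.599382  f(a)=+1.323e+00  f'(a)=-3.492e+00  a ← 60.107912 − (+1.323e+00/-3.492e+00) = 60.486875
iter 3: u=1.589361  f(a)=+1.437e-02  f'(a)=-3.417e+00  a ← 60.486875 − (+1.437e-02/-3.417e+00) = 60.491080
iter 4: u=1.589251  f(a)=+1.734e-06  f'(a)=-3.416e+00  a ← 60.491080 − (+1.734e-06/-3.416e+00) = 60.491081
iter 5: u=1.589251  f(a)=+5.684e-14  f'(a)=-3.416e+00  a ← 60.491081 − (+5.684e-14/-3.416e+00) = 60.491081
converged: |Δa| < 1e-12 after 5 iterations
sag = a·(cosh(S/(2a)) − 1) = 60.491081·(cosh(1.589251) − 1) = 93.886845
T_max/T_min = cosh(S/(2a)) = 2.552077

a=60.491 sag=93.887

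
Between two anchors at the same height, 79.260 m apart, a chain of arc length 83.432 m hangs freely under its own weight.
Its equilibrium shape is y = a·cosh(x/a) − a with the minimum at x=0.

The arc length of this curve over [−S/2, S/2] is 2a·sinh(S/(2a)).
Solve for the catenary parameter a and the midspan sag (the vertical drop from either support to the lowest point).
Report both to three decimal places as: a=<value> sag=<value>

seed: a₀ = √(S³/(24(L−S))) = √(79.260³/(24·4.172)) = 70.518543
iter 1: u=0.561980  f(a)=+6.638e-02  f'(a)=-1.221e-01  a ← 70.518543 − (+6.638e-02/-1.221e-01) = 71.062166
iter 2: u=0.557681  f(a)=+7.754e-04  f'(a)=-1.193e-01  a ← 71.062166 − (+7.754e-04/-1.193e-01) = 71.068668
iter 3: u=0.557630  f(a)=+1.086e-07  f'(a)=-1.192e-01  a ← 71.068668 − (+1.086e-07/-1.192e-01) = 71.068669
iter 4: u=0.557630  f(a)=+1.421e-14  f'(a)=-1.192e-01  a ← 71.068669 − (+1.421e-14/-1.192e-01) = 71.068669
converged: |Δa| < 1e-12 after 4 iterations
sag = a·(cosh(S/(2a)) − 1) = 71.068669·(cosh(0.557630) − 1) = 11.338736
T_max/T_min = cosh(S/(2a)) = 1.159546

a=71.069 sag=11.339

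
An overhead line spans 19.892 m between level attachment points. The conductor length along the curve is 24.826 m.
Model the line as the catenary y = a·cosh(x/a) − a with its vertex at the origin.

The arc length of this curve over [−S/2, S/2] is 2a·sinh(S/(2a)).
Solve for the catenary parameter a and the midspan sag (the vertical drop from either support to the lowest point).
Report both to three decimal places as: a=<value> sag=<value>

a=8.440 sag=6.570

seed: a₀ = √(S³/(24(L−S))) = √(19.892³/(24·4.934)) = 8.152907
iter 1: u=1.219933  f(a)=+3.804e-01  f'(a)=-1.400e+00  a ← 8.152907 − (+3.804e-01/-1.400e+00) = 8.424577
iter 2: u=1.180593  f(a)=+1.984e-02  f'(a)=-1.258e+00  a ← 8.424577 − (+1.984e-02/-1.258e+00) = 8.440353
iter 3: u=1.178387  f(a)=+6.056e-05  f'(a)=-1.250e+00  a ← 8.440353 − (+6.056e-05/-1.250e+00) = 8.440402
iter 4: u=1.178380  f(a)=+5.678e-10  f'(a)=-1.250e+00  a ← 8.440402 − (+5.678e-10/-1.250e+00) = 8.440402
iter 5: u=1.178380  f(a)=+0.000e+00  f'(a)=-1.250e+00  a ← 8.440402 − (+0.000e+00/-1.250e+00) = 8.440402
converged: |Δa| < 1e-12 after 5 iterations
sag = a·(cosh(S/(2a)) − 1) = 8.440402·(cosh(1.178380) − 1) = 6.570359
T_max/T_min = cosh(S/(2a)) = 1.778442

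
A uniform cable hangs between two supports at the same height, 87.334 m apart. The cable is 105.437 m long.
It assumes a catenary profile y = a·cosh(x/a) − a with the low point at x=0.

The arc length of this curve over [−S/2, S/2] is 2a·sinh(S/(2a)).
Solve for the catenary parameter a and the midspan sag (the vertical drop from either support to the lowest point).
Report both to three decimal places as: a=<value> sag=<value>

seed: a₀ = √(S³/(24(L−S))) = √(87.334³/(24·18.103)) = 39.155622
iter 1: u=1.115217  f(a)=+1.160e+00  f'(a)=-1.045e+00  a ← 39.155622 − (+1.160e+00/-1.045e+00) = 40.265453
iter 2: u=1.084478  f(a)=+5.113e-02  f'(a)=-9.546e-01  a ← 40.265453 − (+5.113e-02/-9.546e-01) = 40.319017
iter 3: u=1.083037  f(a)=+1.096e-04  f'(a)=-9.505e-01  a ← 40.319017 − (+1.096e-04/-9.505e-01) = 40.319133
iter 4: u=1.083034  f(a)=+5.054e-10  f'(a)=-9.505e-01  a ← 40.319133 − (+5.054e-10/-9.505e-01) = 40.319133
iter 5: u=1.083034  f(a)=+1.421e-14  f'(a)=-9.505e-01  a ← 40.319133 − (+1.421e-14/-9.505e-01) = 40.319133
converged: |Δa| < 1e-12 after 5 iterations
sag = a·(cosh(S/(2a)) − 1) = 40.319133·(cosh(1.083034) − 1) = 26.050082
T_max/T_min = cosh(S/(2a)) = 1.646097

a=40.319 sag=26.050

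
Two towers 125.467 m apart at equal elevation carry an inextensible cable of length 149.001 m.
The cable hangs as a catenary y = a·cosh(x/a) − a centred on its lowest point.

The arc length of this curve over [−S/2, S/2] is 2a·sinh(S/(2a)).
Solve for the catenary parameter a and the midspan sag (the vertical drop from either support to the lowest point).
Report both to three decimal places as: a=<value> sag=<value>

a=60.731 sag=35.387

seed: a₀ = √(S³/(24(L−S))) = √(125.467³/(24·23.534)) = 59.134479
iter 1: u=1.060862  f(a)=+1.360e+00  f'(a)=-8.892e-01  a ← 59.134479 − (+1.360e+00/-8.892e-01) = 60.664316
iter 2: u=1.034109  f(a)=+5.458e-02  f'(a)=-8.191e-01  a ← 60.664316 − (+5.458e-02/-8.191e-01) = 60.730943
iter 3: u=1.032974  f(a)=+9.598e-05  f'(a)=-8.163e-01  a ← 60.730943 − (+9.598e-05/-8.163e-01) = 60.731061
iter 4: u=1.032972  f(a)=+2.980e-10  f'(a)=-8.163e-01  a ← 60.731061 − (+2.980e-10/-8.163e-01) = 60.731061
iter 5: u=1.032972  f(a)=-5.684e-14  f'(a)=-8.163e-01  a ← 60.731061 − (-5.684e-14/-8.163e-01) = 60.731061
converged: |Δa| < 1e-12 after 5 iterations
sag = a·(cosh(S/(2a)) − 1) = 60.731061·(cosh(1.032972) − 1) = 35.386504
T_max/T_min = cosh(S/(2a)) = 1.582676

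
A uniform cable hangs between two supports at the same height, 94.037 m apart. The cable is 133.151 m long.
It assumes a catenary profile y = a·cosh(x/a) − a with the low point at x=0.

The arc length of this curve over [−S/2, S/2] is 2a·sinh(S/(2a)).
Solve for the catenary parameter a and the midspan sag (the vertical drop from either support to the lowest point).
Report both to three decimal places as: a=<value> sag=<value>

seed: a₀ = √(S³/(24(L−S))) = √(94.037³/(24·39.114)) = 29.762980
iter 1: u=1.579765  f(a)=+5.181e+00  f'(a)=-3.346e+00  a ← 29.762980 − (+5.181e+00/-3.346e+00) = 31.311616
iter 2: u=1.501631  f(a)=+4.318e-01  f'(a)=-2.809e+00  a ← 31.311616 − (+4.318e-01/-2.809e+00) = 31.465345
iter 3: u=1.494295  f(a)=+3.603e-03  f'(a)=-2.762e+00  a ← 31.465345 − (+3.603e-03/-2.762e+00) = 31.466650
iter 4: u=1.494233  f(a)=+2.554e-07  f'(a)=-2.762e+00  a ← 31.466650 − (+2.554e-07/-2.762e+00) = 31.466650
iter 5: u=1.494233  f(a)=+2.842e-14  f'(a)=-2.762e+00  a ← 31.466650 − (+2.842e-14/-2.762e+00) = 31.466650
converged: |Δa| < 1e-12 after 5 iterations
sag = a·(cosh(S/(2a)) − 1) = 31.466650·(cosh(1.494233) − 1) = 42.170618
T_max/T_min = cosh(S/(2a)) = 2.340169

a=31.467 sag=42.171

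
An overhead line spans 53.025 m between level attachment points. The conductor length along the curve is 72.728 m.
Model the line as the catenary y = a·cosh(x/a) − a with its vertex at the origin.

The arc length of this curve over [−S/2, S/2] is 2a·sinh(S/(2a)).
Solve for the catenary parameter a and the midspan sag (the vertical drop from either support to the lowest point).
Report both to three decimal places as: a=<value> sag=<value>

a=18.672 sag=22.206

seed: a₀ = √(S³/(24(L−S))) = √(53.025³/(24·19.703)) = 17.756167
iter 1: u=1.493143  f(a)=+2.317e+00  f'(a)=-2.755e+00  a ← 17.756167 − (+2.317e+00/-2.755e+00) = 18.597012
iter 2: u=1.425632  f(a)=+1.747e-01  f'(a)=-2.354e+00  a ← 18.597012 − (+1.747e-01/-2.354e+00) = 18.671241
iter 3: u=1.419965  f(a)=+1.173e-03  f'(a)=-2.322e+00  a ← 18.671241 − (+1.173e-03/-2.322e+00) = 18.671746
iter 4: u=1.419926  f(a)=+5.366e-08  f'(a)=-2.322e+00  a ← 18.671746 − (+5.366e-08/-2.322e+00) = 18.671746
iter 5: u=1.419926  f(a)=-1.421e-14  f'(a)=-2.322e+00  a ← 18.671746 − (-1.421e-14/-2.322e+00) = 18.671746
converged: |Δa| < 1e-12 after 5 iterations
sag = a·(cosh(S/(2a)) − 1) = 18.671746·(cosh(1.419926) − 1) = 22.205810
T_max/T_min = cosh(S/(2a)) = 2.189273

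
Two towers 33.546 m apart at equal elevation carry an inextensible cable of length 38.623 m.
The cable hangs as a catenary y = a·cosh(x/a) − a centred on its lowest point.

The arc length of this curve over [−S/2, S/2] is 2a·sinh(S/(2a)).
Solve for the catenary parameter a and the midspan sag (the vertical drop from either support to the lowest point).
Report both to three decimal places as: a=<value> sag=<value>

a=17.988 sag=8.403

seed: a₀ = √(S³/(24(L−S))) = √(33.546³/(24·5.077)) = 17.601590
iter 1: u=0.952925  f(a)=+2.356e-01  f'(a)=-6.310e-01  a ← 17.601590 − (+2.356e-01/-6.310e-01) = 17.974907
iter 2: u=0.933134  f(a)=+7.703e-03  f'(a)=-5.903e-01  a ← 17.974907 − (+7.703e-03/-5.903e-01) = 17.987955
iter 3: u=0.932457  f(a)=+8.853e-06  f'(a)=-5.890e-01  a ← 17.987955 − (+8.853e-06/-5.890e-01) = 17.987970
iter 4: u=0.932457  f(a)=+1.172e-11  f'(a)=-5.890e-01  a ← 17.987970 − (+1.172e-11/-5.890e-01) = 17.987970
iter 5: u=0.932457  f(a)=+0.000e+00  f'(a)=-5.890e-01  a ← 17.987970 − (+0.000e+00/-5.890e-01) = 17.987970
converged: |Δa| < 1e-12 after 5 iterations
sag = a·(cosh(S/(2a)) − 1) = 17.987970·(cosh(0.932457) − 1) = 8.403337
T_max/T_min = cosh(S/(2a)) = 1.467164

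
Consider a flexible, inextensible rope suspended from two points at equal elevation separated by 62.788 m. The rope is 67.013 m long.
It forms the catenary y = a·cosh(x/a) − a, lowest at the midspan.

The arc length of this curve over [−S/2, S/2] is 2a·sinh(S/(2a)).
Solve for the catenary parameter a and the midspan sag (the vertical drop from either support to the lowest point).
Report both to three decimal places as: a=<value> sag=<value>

seed: a₀ = √(S³/(24(L−S))) = √(62.788³/(24·4.225)) = 49.407855
iter 1: u=0.635405  f(a)=+8.611e-02  f'(a)=-1.780e-01  a ← 49.407855 − (+8.611e-02/-1.780e-01) = 49.891560
iter 2: u=0.629245  f(a)=+1.281e-03  f'(a)=-1.728e-01  a ← 49.891560 − (+1.281e-03/-1.728e-01) = 49.898975
iter 3: u=0.629151  f(a)=+2.929e-07  f'(a)=-1.727e-01  a ← 49.898975 − (+2.929e-07/-1.727e-01) = 49.898976
iter 4: u=0.629151  f(a)=+0.000e+00  f'(a)=-1.727e-01  a ← 49.898976 − (+0.000e+00/-1.727e-01) = 49.898976
converged: |Δa| < 1e-12 after 4 iterations
sag = a·(cosh(S/(2a)) − 1) = 49.898976·(cosh(0.629151) − 1) = 10.205877
T_max/T_min = cosh(S/(2a)) = 1.204531

a=49.899 sag=10.206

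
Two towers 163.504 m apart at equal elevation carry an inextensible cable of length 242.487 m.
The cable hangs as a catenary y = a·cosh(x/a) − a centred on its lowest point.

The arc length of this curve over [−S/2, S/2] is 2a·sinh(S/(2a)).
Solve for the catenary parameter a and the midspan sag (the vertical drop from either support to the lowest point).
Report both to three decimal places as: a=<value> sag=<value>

a=51.173 sag=80.427

seed: a₀ = √(S³/(24(L−S))) = √(163.504³/(24·78.983)) = 48.019777
iter 1: u=1.702465  f(a)=+1.227e+01  f'(a)=-4.347e+00  a ← 48.019777 − (+1.227e+01/-4.347e+00) = 50.841968
iter 2: u=1.607963  f(a)=+1.165e+00  f'(a)=-3.558e+00  a ← 50.841968 − (+1.165e+00/-3.558e+00) = 51.169359
iter 3: u=1.597675  f(a)=+1.293e-02  f'(a)=-3.479e+00  a ← 51.169359 − (+1.293e-02/-3.479e+00) = 51.173076
iter 4: u=1.597559  f(a)=+1.632e-06  f'(a)=-3.478e+00  a ← 51.173076 − (+1.632e-06/-3.478e+00) = 51.173076
iter 5: u=1.597559  f(a)=+2.842e-14  f'(a)=-3.478e+00  a ← 51.173076 − (+2.842e-14/-3.478e+00) = 51.173076
converged: |Δa| < 1e-12 after 5 iterations
sag = a·(cosh(S/(2a)) − 1) = 51.173076·(cosh(1.597559) − 1) = 80.427342
T_max/T_min = cosh(S/(2a)) = 2.571673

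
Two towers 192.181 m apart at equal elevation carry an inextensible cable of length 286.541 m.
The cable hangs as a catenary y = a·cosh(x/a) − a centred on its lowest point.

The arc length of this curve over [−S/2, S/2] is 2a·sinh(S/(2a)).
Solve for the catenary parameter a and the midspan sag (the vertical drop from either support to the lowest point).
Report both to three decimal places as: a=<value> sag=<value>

a=59.716 sag=95.502

seed: a₀ = √(S³/(24(L−S))) = √(192.181³/(24·94.360)) = 55.984279
iter 1: u=1.716384  f(a)=+1.491e+01  f'(a)=-4.474e+00  a ← 55.984279 − (+1.491e+01/-4.474e+00) = 59.317686
iter 2: u=1.619930  f(a)=+1.436e+00  f'(a)=-3.651e+00  a ← 59.317686 − (+1.436e+00/-3.651e+00) = 59.711000
iter 3: u=1.609260  f(a)=+1.644e-02  f'(a)=-3.568e+00  a ← 59.711000 − (+1.644e-02/-3.568e+00) = 59.715608
iter 4: u=1.609135  f(a)=+2.209e-06  f'(a)=-3.567e+00  a ← 59.715608 − (+2.209e-06/-3.567e+00) = 59.715608
iter 5: u=1.609135  f(a)=+1.137e-13  f'(a)=-3.567e+00  a ← 59.715608 − (+1.137e-13/-3.567e+00) = 59.715608
converged: |Δa| < 1e-12 after 5 iterations
sag = a·(cosh(S/(2a)) − 1) = 59.715608·(cosh(1.609135) − 1) = 95.501627
T_max/T_min = cosh(S/(2a)) = 2.599274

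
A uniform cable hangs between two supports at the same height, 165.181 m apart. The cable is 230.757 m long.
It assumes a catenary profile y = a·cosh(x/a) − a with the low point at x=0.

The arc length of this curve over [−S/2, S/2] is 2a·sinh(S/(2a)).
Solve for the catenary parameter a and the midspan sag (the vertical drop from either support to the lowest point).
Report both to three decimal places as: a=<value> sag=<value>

a=56.447 sag=71.999

seed: a₀ = √(S³/(24(L−S))) = √(165.181³/(24·65.576)) = 53.513340
iter 1: u=1.543363  f(a)=+8.268e+00  f'(a)=-3.087e+00  a ← 53.513340 − (+8.268e+00/-3.087e+00) = 56.192054
iter 2: u=1.469790  f(a)=+6.614e-01  f'(a)=-2.611e+00  a ← 56.192054 − (+6.614e-01/-2.611e+00) = 56.445370
iter 3: u=1.463194  f(a)=+5.045e-03  f'(a)=-2.571e+00  a ← 56.445370 − (+5.045e-03/-2.571e+00) = 56.447332
iter 4: u=1.463143  f(a)=+2.985e-07  f'(a)=-2.571e+00  a ← 56.447332 − (+2.985e-07/-2.571e+00) = 56.447332
iter 5: u=1.463143  f(a)=-8.527e-14  f'(a)=-2.571e+00  a ← 56.447332 − (-8.527e-14/-2.571e+00) = 56.447332
converged: |Δa| < 1e-12 after 5 iterations
sag = a·(cosh(S/(2a)) − 1) = 56.447332·(cosh(1.463143) − 1) = 71.999153
T_max/T_min = cosh(S/(2a)) = 2.275510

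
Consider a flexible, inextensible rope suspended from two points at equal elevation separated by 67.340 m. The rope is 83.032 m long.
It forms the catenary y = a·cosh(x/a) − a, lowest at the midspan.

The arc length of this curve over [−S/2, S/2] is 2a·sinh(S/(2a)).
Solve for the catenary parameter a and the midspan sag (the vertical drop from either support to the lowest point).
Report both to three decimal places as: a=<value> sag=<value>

seed: a₀ = √(S³/(24(L−S))) = √(67.340³/(24·15.692)) = 28.475076
iter 1: u=1.182438  f(a)=+1.134e+00  f'(a)=-1.264e+00  a ← 28.475076 − (+1.134e+00/-1.264e+00) = 29.372303
iter 2: u=1.146318  f(a)=+5.582e-02  f'(a)=-1.143e+00  a ← 29.372303 − (+5.582e-02/-1.143e+00) = 29.421156
iter 3: u=1.144415  f(a)=+1.506e-04  f'(a)=-1.136e+00  a ← 29.421156 − (+1.506e-04/-1.136e+00) = 29.421289
iter 4: u=1.144409  f(a)=+1.104e-09  f'(a)=-1.136e+00  a ← 29.421289 − (+1.104e-09/-1.136e+00) = 29.421289
iter 5: u=1.144409  f(a)=+1.421e-14  f'(a)=-1.136e+00  a ← 29.421289 − (+1.421e-14/-1.136e+00) = 29.421289
converged: |Δa| < 1e-12 after 5 iterations
sag = a·(cosh(S/(2a)) − 1) = 29.421289·(cosh(1.144409) − 1) = 21.462800
T_max/T_min = cosh(S/(2a)) = 1.729499

a=29.421 sag=21.463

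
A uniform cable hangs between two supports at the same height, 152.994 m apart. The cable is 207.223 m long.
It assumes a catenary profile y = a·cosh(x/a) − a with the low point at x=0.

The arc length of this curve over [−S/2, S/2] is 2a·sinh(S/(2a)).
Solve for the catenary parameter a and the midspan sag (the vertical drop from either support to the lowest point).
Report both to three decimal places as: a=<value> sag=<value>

a=55.044 sag=62.281

seed: a₀ = √(S³/(24(L−S))) = √(152.994³/(24·54.229)) = 52.455397
iter 1: u=1.458325  f(a)=+6.067e+00  f'(a)=-2.542e+00  a ← 52.455397 − (+6.067e+00/-2.542e+00) = 54.842113
iter 2: u=1.394859  f(a)=+4.387e-01  f'(a)=-2.187e+00  a ← 54.842113 − (+4.387e-01/-2.187e+00) = 55.042725
iter 3: u=1.389775  f(a)=+2.688e-03  f'(a)=-2.160e+00  a ← 55.042725 − (+2.688e-03/-2.160e+00) = 55.043970
iter 4: u=1.389744  f(a)=+1.023e-07  f'(a)=-2.160e+00  a ← 55.043970 − (+1.023e-07/-2.160e+00) = 55.043970
iter 5: u=1.389744  f(a)=+0.000e+00  f'(a)=-2.160e+00  a ← 55.043970 − (+0.000e+00/-2.160e+00) = 55.043970
converged: |Δa| < 1e-12 after 5 iterations
sag = a·(cosh(S/(2a)) − 1) = 55.043970·(cosh(1.389744) − 1) = 62.281141
T_max/T_min = cosh(S/(2a)) = 2.131480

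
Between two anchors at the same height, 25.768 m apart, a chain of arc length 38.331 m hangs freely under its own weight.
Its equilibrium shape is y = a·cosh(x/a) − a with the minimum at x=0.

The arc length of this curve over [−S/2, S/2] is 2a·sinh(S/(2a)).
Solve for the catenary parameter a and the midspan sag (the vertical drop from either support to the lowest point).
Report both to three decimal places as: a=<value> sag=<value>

a=8.032 sag=12.749

seed: a₀ = √(S³/(24(L−S))) = √(25.768³/(24·12.563)) = 7.533014
iter 1: u=1.710338  f(a)=+1.971e+00  f'(a)=-4.419e+00  a ← 7.533014 − (+1.971e+00/-4.419e+00) = 7.979022
iter 2: u=1.614734  f(a)=+1.886e-01  f'(a)=-3.610e+00  a ← 7.979022 − (+1.886e-01/-3.610e+00) = 8.031261
iter 3: u=1.604231  f(a)=+2.130e-03  f'(a)=-3.529e+00  a ← 8.031261 − (+2.130e-03/-3.529e+00) = 8.031865
iter 4: u=1.604111  f(a)=+2.787e-07  f'(a)=-3.528e+00  a ← 8.031865 − (+2.787e-07/-3.528e+00) = 8.031865
iter 5: u=1.604111  f(a)=+0.000e+00  f'(a)=-3.528e+00  a ← 8.031865 − (+0.000e+00/-3.528e+00) = 8.031865
converged: |Δa| < 1e-12 after 5 iterations
sag = a·(cosh(S/(2a)) − 1) = 8.031865·(cosh(1.604111) − 1) = 12.748588
T_max/T_min = cosh(S/(2a)) = 2.587251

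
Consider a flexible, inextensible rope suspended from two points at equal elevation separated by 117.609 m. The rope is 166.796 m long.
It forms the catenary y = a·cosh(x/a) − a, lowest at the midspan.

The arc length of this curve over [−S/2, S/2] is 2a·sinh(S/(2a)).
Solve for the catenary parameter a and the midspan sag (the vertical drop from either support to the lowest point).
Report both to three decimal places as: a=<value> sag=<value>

a=39.258 sag=52.918

seed: a₀ = √(S³/(24(L−S))) = √(117.609³/(24·49.187)) = 37.121887
iter 1: u=1.584092  f(a)=+6.553e+00  f'(a)=-3.377e+00  a ← 37.121887 − (+6.553e+00/-3.377e+00) = 39.062173
iter 2: u=1.505408  f(a)=+5.488e-01  f'(a)=-2.833e+00  a ← 39.062173 − (+5.488e-01/-2.833e+00) = 39.255882
iter 3: u=1.497979  f(a)=+4.627e-03  f'(a)=-2.786e+00  a ← 39.255882 − (+4.627e-03/-2.786e+00) = 39.257543
iter 4: u=1.497916  f(a)=+3.351e-07  f'(a)=-2.785e+00  a ← 39.257543 − (+3.351e-07/-2.785e+00) = 39.257543
iter 5: u=1.497916  f(a)=+2.842e-14  f'(a)=-2.785e+00  a ← 39.257543 − (+2.842e-14/-2.785e+00) = 39.257543
converged: |Δa| < 1e-12 after 5 iterations
sag = a·(cosh(S/(2a)) − 1) = 39.257543·(cosh(1.497916) − 1) = 52.918273
T_max/T_min = cosh(S/(2a)) = 2.347977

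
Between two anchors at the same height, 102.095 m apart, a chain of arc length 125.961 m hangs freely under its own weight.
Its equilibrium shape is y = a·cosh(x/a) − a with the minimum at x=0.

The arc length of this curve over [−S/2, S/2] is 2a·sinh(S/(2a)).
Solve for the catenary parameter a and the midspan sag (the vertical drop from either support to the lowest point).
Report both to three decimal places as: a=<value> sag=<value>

seed: a₀ = √(S³/(24(L−S))) = √(102.095³/(24·23.866)) = 43.103374
iter 1: u=1.184304  f(a)=+1.731e+00  f'(a)=-1.271e+00  a ← 43.103374 − (+1.731e+00/-1.271e+00) = 44.465383
iter 2: u=1.148028  f(a)=+8.542e-02  f'(a)=-1.148e+00  a ← 44.465383 − (+8.542e-02/-1.148e+00) = 44.539785
iter 3: u=1.146110  f(a)=+2.320e-04  f'(a)=-1.142e+00  a ← 44.539785 − (+2.320e-04/-1.142e+00) = 44.539988
iter 4: u=1.146105  f(a)=+1.721e-09  f'(a)=-1.142e+00  a ← 44.539988 − (+1.721e-09/-1.142e+00) = 44.539988
iter 5: u=1.146105  f(a)=-1.421e-14  f'(a)=-1.142e+00  a ← 44.539988 − (-1.421e-14/-1.142e+00) = 44.539988
converged: |Δa| < 1e-12 after 5 iterations
sag = a·(cosh(S/(2a)) − 1) = 44.539988·(cosh(1.146105) − 1) = 32.598549
T_max/T_min = cosh(S/(2a)) = 1.731894

a=44.540 sag=32.599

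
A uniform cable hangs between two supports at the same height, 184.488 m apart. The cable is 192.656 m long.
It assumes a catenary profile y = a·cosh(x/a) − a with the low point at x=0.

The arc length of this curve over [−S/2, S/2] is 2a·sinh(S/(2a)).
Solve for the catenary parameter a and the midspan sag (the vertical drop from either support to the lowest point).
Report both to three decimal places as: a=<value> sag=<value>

seed: a₀ = √(S³/(24(L−S))) = √(184.488³/(24·8.168)) = 178.973487
iter 1: u=0.515406  f(a)=+1.092e-01  f'(a)=-9.372e-02  a ← 178.973487 − (+1.092e-01/-9.372e-02) = 180.138370
iter 2: u=0.512073  f(a)=+1.075e-03  f'(a)=-9.189e-02  a ← 180.138370 − (+1.075e-03/-9.189e-02) = 180.150071
iter 3: u=0.512040  f(a)=+1.066e-07  f'(a)=-9.187e-02  a ← 180.150071 − (+1.066e-07/-9.187e-02) = 180.150072
iter 4: u=0.512040  f(a)=+5.684e-14  f'(a)=-9.187e-02  a ← 180.150072 − (+5.684e-14/-9.187e-02) = 180.150072
converged: |Δa| < 1e-12 after 4 iterations
sag = a·(cosh(S/(2a)) − 1) = 180.150072·(cosh(0.512040) − 1) = 24.136815
T_max/T_min = cosh(S/(2a)) = 1.133982

a=180.150 sag=24.137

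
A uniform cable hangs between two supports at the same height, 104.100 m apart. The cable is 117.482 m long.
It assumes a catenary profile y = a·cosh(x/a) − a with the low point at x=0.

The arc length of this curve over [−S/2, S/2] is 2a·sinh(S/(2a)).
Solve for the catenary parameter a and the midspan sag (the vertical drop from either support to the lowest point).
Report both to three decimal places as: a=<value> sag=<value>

seed: a₀ = √(S³/(24(L−S))) = √(104.100³/(24·13.382)) = 59.266593
iter 1: u=0.878235  f(a)=+5.257e-01  f'(a)=-4.874e-01  a ← 59.266593 − (+5.257e-01/-4.874e-01) = 60.345100
iter 2: u=0.862539  f(a)=+1.469e-02  f'(a)=-4.605e-01  a ← 60.345100 − (+1.469e-02/-4.605e-01) = 60.377004
iter 3: u=0.862083  f(a)=+1.221e-05  f'(a)=-4.597e-01  a ← 60.377004 − (+1.221e-05/-4.597e-01) = 60.377031
iter 4: u=0.862083  f(a)=+8.427e-12  f'(a)=-4.597e-01  a ← 60.377031 − (+8.427e-12/-4.597e-01) = 60.377031
converged: |Δa| < 1e-12 after 4 iterations
sag = a·(cosh(S/(2a)) − 1) = 60.377031·(cosh(0.862083) − 1) = 23.860080
T_max/T_min = cosh(S/(2a)) = 1.395185

a=60.377 sag=23.860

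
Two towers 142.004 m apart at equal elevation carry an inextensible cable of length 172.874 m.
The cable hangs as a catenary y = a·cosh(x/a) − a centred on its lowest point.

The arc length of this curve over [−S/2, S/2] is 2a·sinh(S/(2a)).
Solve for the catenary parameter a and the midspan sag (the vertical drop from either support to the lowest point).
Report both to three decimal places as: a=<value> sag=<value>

a=64.103 sag=43.510

seed: a₀ = √(S³/(24(L−S))) = √(142.004³/(24·30.870)) = 62.169437
iter 1: u=1.142072  f(a)=+2.077e+00  f'(a)=-1.129e+00  a ← 62.169437 − (+2.077e+00/-1.129e+00) = 64.009345
iter 2: u=1.109244  f(a)=+9.577e-02  f'(a)=-1.027e+00  a ← 64.009345 − (+9.577e-02/-1.027e+00) = 64.102605
iter 3: u=1.107630  f(a)=+2.254e-04  f'(a)=-1.022e+00  a ← 64.102605 − (+2.254e-04/-1.022e+00) = 64.102825
iter 4: u=1.107627  f(a)=+1.255e-09  f'(a)=-1.022e+00  a ← 64.102825 − (+1.255e-09/-1.022e+00) = 64.102825
iter 5: u=1.107627  f(a)=+2.842e-14  f'(a)=-1.022e+00  a ← 64.102825 − (+2.842e-14/-1.022e+00) = 64.102825
converged: |Δa| < 1e-12 after 5 iterations
sag = a·(cosh(S/(2a)) − 1) = 64.102825·(cosh(1.107627) − 1) = 43.510033
T_max/T_min = cosh(S/(2a)) = 1.678754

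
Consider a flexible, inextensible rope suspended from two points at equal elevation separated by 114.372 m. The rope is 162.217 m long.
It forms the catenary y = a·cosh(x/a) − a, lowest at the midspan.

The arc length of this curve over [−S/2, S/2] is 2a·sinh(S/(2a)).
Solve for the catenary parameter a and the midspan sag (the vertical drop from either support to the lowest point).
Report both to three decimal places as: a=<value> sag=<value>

seed: a₀ = √(S³/(24(L−S))) = √(114.372³/(24·47.845)) = 36.095717
iter 1: u=1.584288  f(a)=+6.376e+00  f'(a)=-3.379e+00  a ← 36.095717 − (+6.376e+00/-3.379e+00) = 37.982751
iter 2: u=1.505578  f(a)=+5.341e-01  f'(a)=-2.834e+00  a ← 37.982751 − (+5.341e-01/-2.834e+00) = 38.171192
iter 3: u=1.498146  f(a)=+4.505e-03  f'(a)=-2.787e+00  a ← 38.171192 − (+4.505e-03/-2.787e+00) = 38.172808
iter 4: u=1.498082  f(a)=+3.265e-07  f'(a)=-2.786e+00  a ← 38.172808 − (+3.265e-07/-2.786e+00) = 38.172808
iter 5: u=1.498082  f(a)=+0.000e+00  f'(a)=-2.786e+00  a ← 38.172808 − (+0.000e+00/-2.786e+00) = 38.172808
converged: |Δa| < 1e-12 after 5 iterations
sag = a·(cosh(S/(2a)) − 1) = 38.172808·(cosh(1.498082) − 1) = 51.469548
T_max/T_min = cosh(S/(2a)) = 2.348330

a=38.173 sag=51.470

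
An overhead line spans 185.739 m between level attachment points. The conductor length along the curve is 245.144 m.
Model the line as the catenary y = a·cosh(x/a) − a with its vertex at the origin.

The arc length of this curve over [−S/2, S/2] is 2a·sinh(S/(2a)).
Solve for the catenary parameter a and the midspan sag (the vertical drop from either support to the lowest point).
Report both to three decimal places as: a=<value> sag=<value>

a=70.046 sag=71.129

seed: a₀ = √(S³/(24(L−S))) = √(185.739³/(24·59.405)) = 67.040545
iter 1: u=1.385274  f(a)=+5.967e+00  f'(a)=-2.136e+00  a ← 67.040545 − (+5.967e+00/-2.136e+00) = 69.833660
iter 2: u=1.329867  f(a)=+3.932e-01  f'(a)=-1.863e+00  a ← 69.833660 − (+3.932e-01/-1.863e+00) = 70.044673
iter 3: u=1.325861  f(a)=+1.973e-03  f'(a)=-1.845e+00  a ← 70.044673 − (+1.973e-03/-1.845e+00) = 70.045743
iter 4: u=1.325841  f(a)=+5.026e-08  f'(a)=-1.845e+00  a ← 70.045743 − (+5.026e-08/-1.845e+00) = 70.045743
iter 5: u=1.325841  f(a)=+2.842e-14  f'(a)=-1.845e+00  a ← 70.045743 − (+2.842e-14/-1.845e+00) = 70.045743
converged: |Δa| < 1e-12 after 5 iterations
sag = a·(cosh(S/(2a)) − 1) = 70.045743·(cosh(1.325841) − 1) = 71.128976
T_max/T_min = cosh(S/(2a)) = 2.015465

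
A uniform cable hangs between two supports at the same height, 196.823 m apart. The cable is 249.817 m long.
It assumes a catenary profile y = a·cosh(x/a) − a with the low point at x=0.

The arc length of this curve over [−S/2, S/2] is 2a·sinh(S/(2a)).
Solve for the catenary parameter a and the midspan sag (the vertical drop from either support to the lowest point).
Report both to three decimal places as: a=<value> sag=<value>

seed: a₀ = √(S³/(24(L−S))) = √(196.823³/(24·52.994)) = 77.427422
iter 1: u=1.271016  f(a)=+4.449e+00  f'(a)=-1.603e+00  a ← 77.427422 − (+4.449e+00/-1.603e+00) = 80.202536
iter 2: u=1.227037  f(a)=+2.504e-01  f'(a)=-1.427e+00  a ← 80.202536 − (+2.504e-01/-1.427e+00) = 80.377951
iter 3: u=1.224359  f(a)=+8.976e-04  f'(a)=-1.417e+00  a ← 80.377951 − (+8.976e-04/-1.417e+00) = 80.378585
iter 4: u=1.224350  f(a)=+1.163e-08  f'(a)=-1.417e+00  a ← 80.378585 − (+1.163e-08/-1.417e+00) = 80.378585
iter 5: u=1.224350  f(a)=-5.684e-14  f'(a)=-1.417e+00  a ← 80.378585 − (-5.684e-14/-1.417e+00) = 80.378585
converged: |Δa| < 1e-12 after 5 iterations
sag = a·(cosh(S/(2a)) − 1) = 80.378585·(cosh(1.224350) − 1) = 68.157102
T_max/T_min = cosh(S/(2a)) = 1.847951

a=80.379 sag=68.157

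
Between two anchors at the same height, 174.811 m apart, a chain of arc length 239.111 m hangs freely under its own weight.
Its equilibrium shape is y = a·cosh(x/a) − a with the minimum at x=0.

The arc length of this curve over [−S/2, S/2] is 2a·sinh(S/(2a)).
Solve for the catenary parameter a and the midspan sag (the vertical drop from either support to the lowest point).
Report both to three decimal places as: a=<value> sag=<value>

seed: a₀ = √(S³/(24(L−S))) = √(174.811³/(24·64.300)) = 58.835850
iter 1: u=1.485582  f(a)=+7.480e+00  f'(a)=-2.708e+00  a ← 58.835850 − (+7.480e+00/-2.708e+00) = 61.598248
iter 2: u=1.418961  f(a)=+5.590e-01  f'(a)=-2.317e+00  a ← 61.598248 − (+5.590e-01/-2.317e+00) = 61.839548
iter 3: u=1.413424  f(a)=+3.680e-03  f'(a)=-2.286e+00  a ← 61.839548 − (+3.680e-03/-2.286e+00) = 61.841157
iter 4: u=1.413387  f(a)=+1.618e-07  f'(a)=-2.286e+00  a ← 61.841157 − (+1.618e-07/-2.286e+00) = 61.841157
iter 5: u=1.413387  f(a)=+5.684e-14  f'(a)=-2.286e+00  a ← 61.841157 − (+5.684e-14/-2.286e+00) = 61.841157
converged: |Δa| < 1e-12 after 5 iterations
sag = a·(cosh(S/(2a)) − 1) = 61.841157·(cosh(1.413387) − 1) = 72.761392
T_max/T_min = cosh(S/(2a)) = 2.176585

a=61.841 sag=72.761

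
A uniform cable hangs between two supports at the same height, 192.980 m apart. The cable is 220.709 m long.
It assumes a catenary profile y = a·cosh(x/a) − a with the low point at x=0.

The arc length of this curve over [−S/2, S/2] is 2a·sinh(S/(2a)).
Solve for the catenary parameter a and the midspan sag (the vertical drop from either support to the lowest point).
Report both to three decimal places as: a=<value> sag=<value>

a=106.088 sag=46.990

seed: a₀ = √(S³/(24(L−S))) = √(192.980³/(24·27.729)) = 103.919184
iter 1: u=0.928510  f(a)=+1.220e+00  f'(a)=-5.811e-01  a ← 103.919184 − (+1.220e+00/-5.811e-01) = 106.018833
iter 2: u=0.910121  f(a)=+3.796e-02  f'(a)=-5.455e-01  a ← 106.018833 − (+3.796e-02/-5.455e-01) = 106.088424
iter 3: u=0.909524  f(a)=+3.936e-05  f'(a)=-5.443e-01  a ← 106.088424 − (+3.936e-05/-5.443e-01) = 106.088497
iter 4: u=0.909524  f(a)=+4.241e-11  f'(a)=-5.443e-01  a ← 106.088497 − (+4.241e-11/-5.443e-01) = 106.088497
converged: |Δa| < 1e-12 after 4 iterations
sag = a·(cosh(S/(2a)) − 1) = 106.088497·(cosh(0.909524) − 1) = 46.989538
T_max/T_min = cosh(S/(2a)) = 1.442928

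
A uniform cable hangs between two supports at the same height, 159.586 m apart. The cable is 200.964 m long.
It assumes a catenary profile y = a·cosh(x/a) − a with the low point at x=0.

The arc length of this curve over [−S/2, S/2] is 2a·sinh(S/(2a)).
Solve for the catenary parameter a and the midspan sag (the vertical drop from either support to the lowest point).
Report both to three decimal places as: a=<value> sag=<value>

a=66.327 sag=54.072

seed: a₀ = √(S³/(24(L−S))) = √(159.586³/(24·41.378)) = 63.973751
iter 1: u=1.247277  f(a)=+3.340e+00  f'(a)=-1.506e+00  a ← 63.973751 − (+3.340e+00/-1.506e+00) = 66.191315
iter 2: u=1.205490  f(a)=+1.815e-01  f'(a)=-1.347e+00  a ← 66.191315 − (+1.815e-01/-1.347e+00) = 66.326128
iter 3: u=1.203040  f(a)=+6.045e-04  f'(a)=-1.338e+00  a ← 66.326128 − (+6.045e-04/-1.338e+00) = 66.326580
iter 4: u=1.203032  f(a)=+6.750e-09  f'(a)=-1.338e+00  a ← 66.326580 − (+6.750e-09/-1.338e+00) = 66.326580
iter 5: u=1.203032  f(a)=-2.842e-14  f'(a)=-1.338e+00  a ← 66.326580 − (-2.842e-14/-1.338e+00) = 66.326580
converged: |Δa| < 1e-12 after 5 iterations
sag = a·(cosh(S/(2a)) − 1) = 66.326580·(cosh(1.203032) − 1) = 54.072122
T_max/T_min = cosh(S/(2a)) = 1.815241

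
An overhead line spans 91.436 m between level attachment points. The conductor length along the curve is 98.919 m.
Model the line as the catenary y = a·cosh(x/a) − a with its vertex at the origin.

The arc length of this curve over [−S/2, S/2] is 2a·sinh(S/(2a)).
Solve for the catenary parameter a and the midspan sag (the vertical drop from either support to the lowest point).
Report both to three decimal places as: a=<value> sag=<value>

a=66.029 sag=16.470

seed: a₀ = √(S³/(24(L−S))) = √(91.436³/(24·7.483)) = 65.242762
iter 1: u=0.700737  f(a)=+1.859e-01  f'(a)=-2.409e-01  a ← 65.242762 − (+1.859e-01/-2.409e-01) = 66.014529
iter 2: u=0.692545  f(a)=+3.350e-03  f'(a)=-2.322e-01  a ← 66.014529 − (+3.350e-03/-2.322e-01) = 66.028953
iter 3: u=0.692393  f(a)=+1.132e-06  f'(a)=-2.321e-01  a ← 66.028953 − (+1.132e-06/-2.321e-01) = 66.028958
iter 4: u=0.692393  f(a)=+1.279e-13  f'(a)=-2.321e-01  a ← 66.028958 − (+1.279e-13/-2.321e-01) = 66.028958
converged: |Δa| < 1e-12 after 4 iterations
sag = a·(cosh(S/(2a)) − 1) = 66.028958·(cosh(0.692393) − 1) = 16.469923
T_max/T_min = cosh(S/(2a)) = 1.249435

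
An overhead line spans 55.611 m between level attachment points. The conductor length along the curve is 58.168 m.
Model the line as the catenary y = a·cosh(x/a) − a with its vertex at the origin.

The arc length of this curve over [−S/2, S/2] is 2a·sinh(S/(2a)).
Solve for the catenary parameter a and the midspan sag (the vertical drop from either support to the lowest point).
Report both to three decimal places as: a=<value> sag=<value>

seed: a₀ = √(S³/(24(L−S))) = √(55.611³/(24·2.557)) = 52.938310
iter 1: u=0.525243  f(a)=+3.550e-02  f'(a)=-9.929e-02  a ← 52.938310 − (+3.550e-02/-9.929e-02) = 53.295872
iter 2: u=0.521720  f(a)=+3.629e-04  f'(a)=-9.727e-02  a ← 53.295872 − (+3.629e-04/-9.727e-02) = 53.299603
iter 3: u=0.521683  f(a)=+3.879e-08  f'(a)=-9.725e-02  a ← 53.299603 − (+3.879e-08/-9.725e-02) = 53.299603
iter 4: u=0.521683  f(a)=+7.105e-15  f'(a)=-9.725e-02  a ← 53.299603 − (+7.105e-15/-9.725e-02) = 53.299603
converged: |Δa| < 1e-12 after 4 iterations
sag = a·(cosh(S/(2a)) − 1) = 53.299603·(cosh(0.521683) − 1) = 7.418819
T_max/T_min = cosh(S/(2a)) = 1.139191

a=53.300 sag=7.419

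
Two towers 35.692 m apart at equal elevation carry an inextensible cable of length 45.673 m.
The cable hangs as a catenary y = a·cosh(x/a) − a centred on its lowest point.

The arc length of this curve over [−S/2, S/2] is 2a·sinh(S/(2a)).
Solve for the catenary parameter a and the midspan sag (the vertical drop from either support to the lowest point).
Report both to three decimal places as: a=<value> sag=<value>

seed: a₀ = √(S³/(24(L−S))) = √(35.692³/(24·9.981)) = 13.777286
iter 1: u=1.295320  f(a)=+8.716e-01  f'(a)=-1.707e+00  a ← 13.777286 − (+8.716e-01/-1.707e+00) = 14.287863
iter 2: u=1.249032  f(a)=+5.079e-02  f'(a)=-1.513e+00  a ← 14.287863 − (+5.079e-02/-1.513e+00) = 14.321426
iter 3: u=1.246105  f(a)=+1.961e-04  f'(a)=-1.502e+00  a ← 14.321426 − (+1.961e-04/-1.502e+00) = 14.321557
iter 4: u=1.246094  f(a)=+2.949e-09  f'(a)=-1.502e+00  a ← 14.321557 − (+2.949e-09/-1.502e+00) = 14.321557
iter 5: u=1.246094  f(a)=-7.105e-15  f'(a)=-1.502e+00  a ← 14.321557 − (-7.105e-15/-1.502e+00) = 14.321557
converged: |Δa| < 1e-12 after 5 iterations
sag = a·(cosh(S/(2a)) − 1) = 14.321557·(cosh(1.246094) − 1) = 12.634198
T_max/T_min = cosh(S/(2a)) = 1.882180

a=14.322 sag=12.634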